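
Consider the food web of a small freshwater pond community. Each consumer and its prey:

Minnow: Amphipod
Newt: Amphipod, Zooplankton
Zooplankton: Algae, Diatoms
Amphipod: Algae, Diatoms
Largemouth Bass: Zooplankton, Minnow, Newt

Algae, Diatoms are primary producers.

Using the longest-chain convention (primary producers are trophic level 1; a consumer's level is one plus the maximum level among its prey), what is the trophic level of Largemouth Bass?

Trophic level 4

Algae is a producer → level 1.
Amphipod eats Algae (level 1); other prey at levels: Diatoms 1 → level 2.
Minnow eats Amphipod → level 3.
Largemouth Bass eats Minnow (level 3); other prey at levels: Zooplankton 2, Newt 3 → level 4.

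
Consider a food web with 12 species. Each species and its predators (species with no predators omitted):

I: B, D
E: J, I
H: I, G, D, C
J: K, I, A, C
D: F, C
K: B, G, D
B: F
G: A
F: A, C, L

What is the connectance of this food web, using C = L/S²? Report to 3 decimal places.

The web has S = 12 species and L = 22 feeding links.
C = L / S² = 22 / 144 = 0.1528 ≈ 0.153.

C = 0.153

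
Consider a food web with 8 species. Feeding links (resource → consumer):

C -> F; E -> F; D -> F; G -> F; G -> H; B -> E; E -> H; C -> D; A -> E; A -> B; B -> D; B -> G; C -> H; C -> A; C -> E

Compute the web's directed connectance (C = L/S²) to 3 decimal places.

C = 0.234

The web has S = 8 species and L = 15 feeding links.
C = L / S² = 15 / 64 = 0.2344 ≈ 0.234.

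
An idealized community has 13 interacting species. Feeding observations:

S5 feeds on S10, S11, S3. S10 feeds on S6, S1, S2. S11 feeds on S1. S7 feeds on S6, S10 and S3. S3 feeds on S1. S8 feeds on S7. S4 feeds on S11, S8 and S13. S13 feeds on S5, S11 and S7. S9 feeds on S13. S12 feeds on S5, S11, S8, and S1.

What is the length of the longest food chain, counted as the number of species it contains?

One longest chain: S1 → S3 → S7 → S8 → S12.
It has 5 species and 4 links.

5 species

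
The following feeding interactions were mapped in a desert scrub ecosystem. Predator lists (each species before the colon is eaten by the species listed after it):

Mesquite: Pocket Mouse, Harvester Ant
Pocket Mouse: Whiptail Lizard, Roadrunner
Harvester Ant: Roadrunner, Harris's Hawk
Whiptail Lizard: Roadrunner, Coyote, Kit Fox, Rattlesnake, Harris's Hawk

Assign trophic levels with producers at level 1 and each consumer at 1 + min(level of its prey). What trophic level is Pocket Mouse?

Mesquite is a producer → level 1.
Pocket Mouse eats Mesquite → level 2.

Trophic level 2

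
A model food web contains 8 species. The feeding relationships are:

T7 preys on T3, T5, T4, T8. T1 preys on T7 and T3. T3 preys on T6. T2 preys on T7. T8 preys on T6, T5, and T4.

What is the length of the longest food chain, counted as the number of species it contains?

4 species

One longest chain: T6 → T3 → T7 → T1.
It has 4 species and 3 links.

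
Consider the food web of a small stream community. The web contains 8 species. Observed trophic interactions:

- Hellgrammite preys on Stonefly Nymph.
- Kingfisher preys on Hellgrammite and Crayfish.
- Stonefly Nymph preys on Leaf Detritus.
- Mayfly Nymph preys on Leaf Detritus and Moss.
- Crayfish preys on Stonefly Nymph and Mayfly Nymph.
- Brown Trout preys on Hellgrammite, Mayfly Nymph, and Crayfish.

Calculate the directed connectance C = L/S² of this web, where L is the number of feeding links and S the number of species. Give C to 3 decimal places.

The web has S = 8 species and L = 11 feeding links.
C = L / S² = 11 / 64 = 0.1719 ≈ 0.172.

C = 0.172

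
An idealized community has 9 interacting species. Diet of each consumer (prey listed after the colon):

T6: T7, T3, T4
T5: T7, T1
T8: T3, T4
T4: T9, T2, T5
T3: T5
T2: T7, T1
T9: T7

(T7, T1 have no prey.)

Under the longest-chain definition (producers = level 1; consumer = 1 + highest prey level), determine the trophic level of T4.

Trophic level 3

T7 is a producer → level 1.
T9 eats T7 → level 2.
T4 eats T9 (level 2); other prey at levels: T2 2, T5 2 → level 3.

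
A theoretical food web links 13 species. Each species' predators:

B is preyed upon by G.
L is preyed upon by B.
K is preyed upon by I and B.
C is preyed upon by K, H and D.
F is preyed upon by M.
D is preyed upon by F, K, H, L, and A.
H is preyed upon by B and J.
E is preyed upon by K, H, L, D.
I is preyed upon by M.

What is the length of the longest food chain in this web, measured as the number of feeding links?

4 links

One longest chain: E → D → L → B → G.
It has 5 species and 4 links.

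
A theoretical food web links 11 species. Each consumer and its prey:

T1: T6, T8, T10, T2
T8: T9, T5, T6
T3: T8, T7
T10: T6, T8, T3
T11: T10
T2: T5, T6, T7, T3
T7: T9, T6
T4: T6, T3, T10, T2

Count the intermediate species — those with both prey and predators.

5

Intermediate species (has both prey and predators): T8, T7, T3, T10, T2.
Count: 5.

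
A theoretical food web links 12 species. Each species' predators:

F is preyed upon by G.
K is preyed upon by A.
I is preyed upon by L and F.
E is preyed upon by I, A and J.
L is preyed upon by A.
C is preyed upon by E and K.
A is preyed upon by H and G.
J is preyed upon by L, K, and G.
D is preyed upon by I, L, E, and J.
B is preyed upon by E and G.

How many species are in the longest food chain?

6 species

One longest chain: B → E → J → K → A → G.
It has 6 species and 5 links.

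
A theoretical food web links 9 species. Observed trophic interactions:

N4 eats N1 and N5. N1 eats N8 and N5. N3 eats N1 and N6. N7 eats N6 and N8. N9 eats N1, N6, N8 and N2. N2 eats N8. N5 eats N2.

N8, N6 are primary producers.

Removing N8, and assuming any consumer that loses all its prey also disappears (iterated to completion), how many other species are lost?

Remove N8.
Round 1: N2 (all prey gone) → extinct.
Round 2: N5 (all prey gone) → extinct.
Round 3: N1 (all prey gone) → extinct.
Round 4: N4 (all prey gone) → extinct.
No further losses. Total secondary extinctions: 4.

4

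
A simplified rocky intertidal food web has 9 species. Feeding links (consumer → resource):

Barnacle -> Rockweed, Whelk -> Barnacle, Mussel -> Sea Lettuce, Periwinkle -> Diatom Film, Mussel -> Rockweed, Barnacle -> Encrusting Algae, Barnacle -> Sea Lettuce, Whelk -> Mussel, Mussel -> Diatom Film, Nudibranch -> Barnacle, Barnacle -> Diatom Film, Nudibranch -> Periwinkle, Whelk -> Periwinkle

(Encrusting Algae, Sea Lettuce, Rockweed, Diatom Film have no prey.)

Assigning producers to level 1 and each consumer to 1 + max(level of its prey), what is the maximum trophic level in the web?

3

Producers (level 1): Encrusting Algae, Sea Lettuce, Rockweed, Diatom Film.
Encrusting Algae → Barnacle → Whelk gives Whelk level 3.
No species has a prey at level 3, so no species reaches level 4.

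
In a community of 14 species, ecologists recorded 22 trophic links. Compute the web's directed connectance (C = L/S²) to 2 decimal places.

The web has S = 14 species and L = 22 feeding links.
C = L / S² = 22 / 196 = 0.1122 ≈ 0.11.

C = 0.11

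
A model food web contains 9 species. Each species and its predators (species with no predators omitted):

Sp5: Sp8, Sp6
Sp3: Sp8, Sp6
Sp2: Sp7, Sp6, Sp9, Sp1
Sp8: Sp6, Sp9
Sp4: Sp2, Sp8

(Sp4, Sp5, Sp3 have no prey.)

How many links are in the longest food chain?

2 links

One longest chain: Sp4 → Sp2 → Sp7.
It has 3 species and 2 links.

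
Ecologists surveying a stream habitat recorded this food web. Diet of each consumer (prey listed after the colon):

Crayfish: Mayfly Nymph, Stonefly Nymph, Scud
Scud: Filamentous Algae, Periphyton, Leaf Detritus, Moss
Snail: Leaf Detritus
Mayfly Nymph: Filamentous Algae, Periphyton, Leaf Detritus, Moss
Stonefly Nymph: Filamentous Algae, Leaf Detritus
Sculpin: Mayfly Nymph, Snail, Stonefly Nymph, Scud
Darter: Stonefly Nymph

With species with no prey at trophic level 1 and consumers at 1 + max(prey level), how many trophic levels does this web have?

3

Basal resources (level 1): Filamentous Algae, Periphyton, Leaf Detritus, Moss.
Filamentous Algae → Stonefly Nymph → Darter gives Darter level 3.
No species has a prey at level 3, so no species reaches level 4.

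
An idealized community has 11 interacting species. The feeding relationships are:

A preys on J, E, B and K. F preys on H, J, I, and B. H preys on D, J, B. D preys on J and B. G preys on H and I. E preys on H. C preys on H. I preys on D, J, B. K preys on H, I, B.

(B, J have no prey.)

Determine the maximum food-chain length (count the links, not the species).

4 links

One longest chain: B → D → H → K → A.
It has 5 species and 4 links.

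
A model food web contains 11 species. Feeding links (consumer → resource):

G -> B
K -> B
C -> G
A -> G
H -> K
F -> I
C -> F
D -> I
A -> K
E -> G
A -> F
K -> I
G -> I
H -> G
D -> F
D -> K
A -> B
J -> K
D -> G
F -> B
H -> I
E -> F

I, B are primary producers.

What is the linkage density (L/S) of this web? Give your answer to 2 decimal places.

There are L = 22 links among S = 11 species.
L/S = 22/11 = 2.0000 ≈ 2.00.

L/S = 2.00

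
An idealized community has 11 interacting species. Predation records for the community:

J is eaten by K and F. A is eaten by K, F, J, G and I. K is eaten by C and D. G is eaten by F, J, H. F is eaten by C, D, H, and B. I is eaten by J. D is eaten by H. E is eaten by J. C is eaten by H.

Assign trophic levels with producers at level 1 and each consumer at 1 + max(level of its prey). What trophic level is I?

Trophic level 2

A is a producer → level 1.
I eats A → level 2.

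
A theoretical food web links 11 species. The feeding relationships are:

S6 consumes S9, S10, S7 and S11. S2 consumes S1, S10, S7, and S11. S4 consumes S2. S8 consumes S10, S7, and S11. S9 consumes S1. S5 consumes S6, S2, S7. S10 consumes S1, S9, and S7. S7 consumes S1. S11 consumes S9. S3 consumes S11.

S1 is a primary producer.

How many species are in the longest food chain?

One longest chain: S1 → S9 → S11 → S6 → S5.
It has 5 species and 4 links.

5 species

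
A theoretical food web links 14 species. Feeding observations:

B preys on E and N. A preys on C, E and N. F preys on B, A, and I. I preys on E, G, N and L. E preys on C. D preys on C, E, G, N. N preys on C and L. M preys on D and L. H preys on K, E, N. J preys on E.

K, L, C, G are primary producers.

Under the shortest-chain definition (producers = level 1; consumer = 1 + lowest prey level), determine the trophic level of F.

L is a producer → level 1.
I eats L → level 2.
F eats I → level 3.
No prey of F is below level 2, so 3 is the minimum.

Trophic level 3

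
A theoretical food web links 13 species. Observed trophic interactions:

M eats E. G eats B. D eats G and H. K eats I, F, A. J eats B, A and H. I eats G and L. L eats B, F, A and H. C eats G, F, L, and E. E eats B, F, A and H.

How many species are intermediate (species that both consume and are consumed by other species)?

Intermediate species (has both prey and predators): E, L, G, I.
Count: 4.

4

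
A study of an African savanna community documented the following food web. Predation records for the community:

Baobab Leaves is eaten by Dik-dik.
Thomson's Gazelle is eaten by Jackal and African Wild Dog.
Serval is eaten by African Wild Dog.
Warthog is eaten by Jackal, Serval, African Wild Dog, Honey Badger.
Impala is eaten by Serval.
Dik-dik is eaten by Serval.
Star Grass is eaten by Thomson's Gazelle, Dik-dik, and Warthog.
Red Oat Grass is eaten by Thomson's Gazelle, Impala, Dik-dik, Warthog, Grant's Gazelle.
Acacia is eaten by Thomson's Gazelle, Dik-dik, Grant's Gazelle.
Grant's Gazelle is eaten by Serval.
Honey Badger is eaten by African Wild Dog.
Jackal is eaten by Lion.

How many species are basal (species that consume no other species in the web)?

Basal species (no prey listed): Baobab Leaves, Red Oat Grass, Acacia, Star Grass.
Count: 4.

4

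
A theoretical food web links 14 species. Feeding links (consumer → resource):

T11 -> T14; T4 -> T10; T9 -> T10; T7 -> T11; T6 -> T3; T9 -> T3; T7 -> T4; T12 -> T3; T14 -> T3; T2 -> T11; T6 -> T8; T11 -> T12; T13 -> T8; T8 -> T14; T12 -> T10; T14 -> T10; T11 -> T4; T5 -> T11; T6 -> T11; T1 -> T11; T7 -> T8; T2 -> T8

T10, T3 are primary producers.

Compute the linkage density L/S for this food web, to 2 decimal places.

There are L = 22 links among S = 14 species.
L/S = 22/14 = 1.5714 ≈ 1.57.

L/S = 1.57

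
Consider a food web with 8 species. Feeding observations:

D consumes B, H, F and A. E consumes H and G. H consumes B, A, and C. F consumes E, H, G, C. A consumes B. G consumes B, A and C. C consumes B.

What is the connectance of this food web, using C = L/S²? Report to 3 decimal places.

C = 0.281

The web has S = 8 species and L = 18 feeding links.
C = L / S² = 18 / 64 = 0.2812 ≈ 0.281.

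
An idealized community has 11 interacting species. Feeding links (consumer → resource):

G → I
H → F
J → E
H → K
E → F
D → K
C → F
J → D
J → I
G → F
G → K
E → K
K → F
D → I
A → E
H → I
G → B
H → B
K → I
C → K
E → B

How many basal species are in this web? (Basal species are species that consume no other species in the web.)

3

Basal species (no prey listed): F, I, B.
Count: 3.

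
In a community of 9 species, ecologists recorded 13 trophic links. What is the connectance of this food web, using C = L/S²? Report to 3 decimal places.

The web has S = 9 species and L = 13 feeding links.
C = L / S² = 13 / 81 = 0.1605 ≈ 0.160.

C = 0.160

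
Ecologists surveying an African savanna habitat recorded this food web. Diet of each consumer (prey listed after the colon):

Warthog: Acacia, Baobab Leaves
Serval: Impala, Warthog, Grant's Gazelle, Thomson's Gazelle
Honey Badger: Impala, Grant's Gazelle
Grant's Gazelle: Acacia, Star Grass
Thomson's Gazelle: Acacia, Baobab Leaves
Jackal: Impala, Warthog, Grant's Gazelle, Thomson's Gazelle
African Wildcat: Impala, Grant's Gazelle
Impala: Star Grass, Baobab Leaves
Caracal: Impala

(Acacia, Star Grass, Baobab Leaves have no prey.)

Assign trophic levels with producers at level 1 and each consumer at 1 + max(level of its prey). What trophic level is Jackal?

Star Grass is a producer → level 1.
Impala eats Star Grass (level 1); other prey at levels: Baobab Leaves 1 → level 2.
Jackal eats Impala (level 2); other prey at levels: Warthog 2, Grant's Gazelle 2, Thomson's Gazelle 2 → level 3.

Trophic level 3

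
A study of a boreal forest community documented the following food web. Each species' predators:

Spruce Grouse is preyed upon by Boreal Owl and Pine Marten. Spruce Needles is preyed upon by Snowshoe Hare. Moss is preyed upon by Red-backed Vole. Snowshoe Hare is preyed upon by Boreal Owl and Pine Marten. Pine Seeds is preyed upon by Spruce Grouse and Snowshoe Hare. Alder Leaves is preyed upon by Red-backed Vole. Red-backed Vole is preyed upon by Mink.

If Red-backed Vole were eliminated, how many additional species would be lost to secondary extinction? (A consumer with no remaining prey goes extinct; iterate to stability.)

Remove Red-backed Vole.
Round 1: Mink (all prey gone) → extinct.
No further losses. Total secondary extinctions: 1.

1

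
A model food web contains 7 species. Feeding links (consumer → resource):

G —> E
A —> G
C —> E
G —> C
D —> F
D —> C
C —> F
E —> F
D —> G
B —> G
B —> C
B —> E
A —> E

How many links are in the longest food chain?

One longest chain: F → E → C → G → A.
It has 5 species and 4 links.

4 links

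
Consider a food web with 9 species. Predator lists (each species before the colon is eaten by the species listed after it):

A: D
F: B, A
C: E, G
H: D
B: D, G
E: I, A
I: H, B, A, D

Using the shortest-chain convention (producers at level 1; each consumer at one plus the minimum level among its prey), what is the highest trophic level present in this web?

4

Producers (level 1): F, C.
Following each consumer down to its lowest-level prey: C → E → I → H (levels 1 through 4).
All prey of H (I 3) are at level 3 or above, so H is at level 1 + 3 = 4.
Every consumer has at least one prey at level 3 or below, so none exceeds level 4.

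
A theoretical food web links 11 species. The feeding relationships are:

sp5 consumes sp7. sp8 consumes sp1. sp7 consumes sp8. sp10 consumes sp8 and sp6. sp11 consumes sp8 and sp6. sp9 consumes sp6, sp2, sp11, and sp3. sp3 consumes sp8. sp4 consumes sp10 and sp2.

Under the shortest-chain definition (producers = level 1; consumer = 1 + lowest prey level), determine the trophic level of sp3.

Trophic level 3

sp1 is a producer → level 1.
sp8 eats sp1 → level 2.
sp3 eats sp8 → level 3.
No prey of sp3 is below level 2, so 3 is the minimum.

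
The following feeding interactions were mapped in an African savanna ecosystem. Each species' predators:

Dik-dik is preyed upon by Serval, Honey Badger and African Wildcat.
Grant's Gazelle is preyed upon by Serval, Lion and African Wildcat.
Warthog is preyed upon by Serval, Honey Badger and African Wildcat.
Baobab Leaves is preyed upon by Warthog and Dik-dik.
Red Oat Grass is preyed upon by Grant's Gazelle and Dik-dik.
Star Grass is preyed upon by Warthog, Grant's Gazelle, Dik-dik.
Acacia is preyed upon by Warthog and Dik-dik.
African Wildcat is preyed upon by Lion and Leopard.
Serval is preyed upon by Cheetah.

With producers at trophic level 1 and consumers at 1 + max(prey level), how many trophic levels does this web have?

4

Producers (level 1): Baobab Leaves, Star Grass, Acacia, Red Oat Grass.
Baobab Leaves → Warthog → African Wildcat → Lion gives Lion level 4.
No species has a prey at level 4, so no species reaches level 5.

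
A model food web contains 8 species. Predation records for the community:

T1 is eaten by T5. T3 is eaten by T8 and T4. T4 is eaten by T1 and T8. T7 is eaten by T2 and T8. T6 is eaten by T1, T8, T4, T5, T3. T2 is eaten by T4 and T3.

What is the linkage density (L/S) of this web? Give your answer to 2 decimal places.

L/S = 1.75

There are L = 14 links among S = 8 species.
L/S = 14/8 = 1.7500 ≈ 1.75.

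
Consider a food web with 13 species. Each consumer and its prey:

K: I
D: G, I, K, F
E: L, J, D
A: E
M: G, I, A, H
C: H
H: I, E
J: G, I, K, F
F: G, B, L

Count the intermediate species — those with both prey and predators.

7

Intermediate species (has both prey and predators): K, F, J, D, E, A, H.
Count: 7.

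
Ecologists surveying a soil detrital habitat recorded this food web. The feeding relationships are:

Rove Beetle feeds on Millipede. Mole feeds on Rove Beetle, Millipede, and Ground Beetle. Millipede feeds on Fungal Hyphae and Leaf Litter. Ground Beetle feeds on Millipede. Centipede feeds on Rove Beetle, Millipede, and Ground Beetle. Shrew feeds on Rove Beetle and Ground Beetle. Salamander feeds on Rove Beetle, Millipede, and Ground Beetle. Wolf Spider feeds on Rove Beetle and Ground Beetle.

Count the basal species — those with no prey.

Basal species (no prey listed): Fungal Hyphae, Leaf Litter.
Count: 2.

2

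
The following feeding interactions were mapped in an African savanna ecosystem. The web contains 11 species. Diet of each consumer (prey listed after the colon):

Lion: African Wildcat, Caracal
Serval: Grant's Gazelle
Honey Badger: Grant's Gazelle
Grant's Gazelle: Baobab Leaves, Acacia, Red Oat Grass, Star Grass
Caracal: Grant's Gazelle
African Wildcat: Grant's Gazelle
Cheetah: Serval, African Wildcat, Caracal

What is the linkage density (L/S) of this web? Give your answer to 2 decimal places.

There are L = 13 links among S = 11 species.
L/S = 13/11 = 1.1818 ≈ 1.18.

L/S = 1.18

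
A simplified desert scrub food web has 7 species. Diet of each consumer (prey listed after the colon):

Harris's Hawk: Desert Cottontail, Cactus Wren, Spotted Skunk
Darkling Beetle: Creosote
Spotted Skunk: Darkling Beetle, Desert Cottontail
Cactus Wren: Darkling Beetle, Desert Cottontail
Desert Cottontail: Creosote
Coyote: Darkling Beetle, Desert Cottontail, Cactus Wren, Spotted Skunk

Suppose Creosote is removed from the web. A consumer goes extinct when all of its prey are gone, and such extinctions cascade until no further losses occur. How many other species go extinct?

Remove Creosote.
Round 1: Darkling Beetle (all prey gone), Desert Cottontail (all prey gone) → extinct.
Round 2: Cactus Wren (all prey gone), Spotted Skunk (all prey gone) → extinct.
Round 3: Harris's Hawk (all prey gone), Coyote (all prey gone) → extinct.
No further losses. Total secondary extinctions: 6.

6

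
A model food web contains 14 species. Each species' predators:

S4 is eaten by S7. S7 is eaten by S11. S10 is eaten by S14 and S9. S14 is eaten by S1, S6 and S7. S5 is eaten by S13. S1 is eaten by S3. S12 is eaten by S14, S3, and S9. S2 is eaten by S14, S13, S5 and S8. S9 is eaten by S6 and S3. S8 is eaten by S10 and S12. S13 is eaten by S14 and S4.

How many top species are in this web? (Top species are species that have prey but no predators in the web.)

Top species (has prey, but nothing eats it): S6, S11, S3.
Count: 3.

3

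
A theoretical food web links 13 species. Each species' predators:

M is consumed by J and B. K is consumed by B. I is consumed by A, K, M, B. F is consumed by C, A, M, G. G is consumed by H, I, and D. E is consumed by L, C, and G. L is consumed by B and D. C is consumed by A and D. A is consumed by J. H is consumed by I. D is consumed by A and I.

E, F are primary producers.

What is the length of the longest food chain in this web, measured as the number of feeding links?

One longest chain: E → G → H → I → M → J.
It has 6 species and 5 links.

5 links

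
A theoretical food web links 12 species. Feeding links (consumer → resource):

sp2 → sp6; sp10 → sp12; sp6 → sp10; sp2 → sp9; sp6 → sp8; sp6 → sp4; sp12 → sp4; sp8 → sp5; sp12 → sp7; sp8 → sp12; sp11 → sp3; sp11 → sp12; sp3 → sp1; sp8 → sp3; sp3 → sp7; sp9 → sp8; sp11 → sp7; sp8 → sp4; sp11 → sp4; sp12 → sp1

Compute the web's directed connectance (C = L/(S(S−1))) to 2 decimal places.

The web has S = 12 species and L = 20 feeding links.
C = L / (S(S−1)) = 20 / 132 = 0.1515 ≈ 0.15.

C = 0.15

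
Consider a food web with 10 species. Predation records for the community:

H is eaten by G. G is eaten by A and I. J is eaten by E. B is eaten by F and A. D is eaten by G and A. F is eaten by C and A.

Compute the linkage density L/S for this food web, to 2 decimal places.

There are L = 10 links among S = 10 species.
L/S = 10/10 = 1.0000 ≈ 1.00.

L/S = 1.00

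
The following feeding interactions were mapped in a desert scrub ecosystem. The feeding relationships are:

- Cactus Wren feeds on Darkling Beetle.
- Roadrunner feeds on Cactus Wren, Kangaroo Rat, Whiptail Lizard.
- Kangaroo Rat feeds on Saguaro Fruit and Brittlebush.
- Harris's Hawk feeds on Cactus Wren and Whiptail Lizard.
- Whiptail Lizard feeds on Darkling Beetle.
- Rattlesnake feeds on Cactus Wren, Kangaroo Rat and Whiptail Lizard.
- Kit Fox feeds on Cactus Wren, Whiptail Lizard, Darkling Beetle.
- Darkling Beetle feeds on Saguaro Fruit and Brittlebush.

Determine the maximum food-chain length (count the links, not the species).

One longest chain: Saguaro Fruit → Darkling Beetle → Whiptail Lizard → Kit Fox.
It has 4 species and 3 links.

3 links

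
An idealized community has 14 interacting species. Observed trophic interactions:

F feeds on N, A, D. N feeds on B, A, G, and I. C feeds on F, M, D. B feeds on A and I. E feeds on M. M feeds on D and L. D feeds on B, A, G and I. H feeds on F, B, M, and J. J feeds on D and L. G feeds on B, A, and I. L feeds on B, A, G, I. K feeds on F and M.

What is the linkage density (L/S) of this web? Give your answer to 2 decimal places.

There are L = 34 links among S = 14 species.
L/S = 34/14 = 2.4286 ≈ 2.43.

L/S = 2.43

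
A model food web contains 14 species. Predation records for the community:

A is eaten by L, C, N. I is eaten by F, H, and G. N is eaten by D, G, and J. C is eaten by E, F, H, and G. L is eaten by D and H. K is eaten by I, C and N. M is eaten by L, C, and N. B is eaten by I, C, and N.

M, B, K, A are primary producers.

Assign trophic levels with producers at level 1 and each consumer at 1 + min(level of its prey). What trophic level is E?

M is a producer → level 1.
C eats M → level 2.
E eats C → level 3.
No prey of E is below level 2, so 3 is the minimum.

Trophic level 3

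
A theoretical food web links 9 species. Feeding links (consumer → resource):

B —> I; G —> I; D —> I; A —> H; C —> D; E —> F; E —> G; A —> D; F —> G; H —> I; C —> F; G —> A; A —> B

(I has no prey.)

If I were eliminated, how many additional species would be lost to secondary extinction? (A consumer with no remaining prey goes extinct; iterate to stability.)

8

Remove I.
Round 1: B (all prey gone), D (all prey gone), H (all prey gone) → extinct.
Round 2: A (all prey gone) → extinct.
Round 3: G (all prey gone) → extinct.
Round 4: F (all prey gone) → extinct.
Round 5: E (all prey gone), C (all prey gone) → extinct.
No further losses. Total secondary extinctions: 8.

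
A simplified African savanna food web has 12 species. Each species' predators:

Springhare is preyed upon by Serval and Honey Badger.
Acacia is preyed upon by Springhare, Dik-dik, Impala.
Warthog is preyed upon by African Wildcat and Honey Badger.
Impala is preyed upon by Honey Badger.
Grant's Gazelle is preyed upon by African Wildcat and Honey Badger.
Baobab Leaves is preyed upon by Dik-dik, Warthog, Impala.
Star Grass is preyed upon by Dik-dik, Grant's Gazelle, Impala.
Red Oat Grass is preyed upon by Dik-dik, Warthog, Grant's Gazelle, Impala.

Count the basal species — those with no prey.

Basal species (no prey listed): Red Oat Grass, Baobab Leaves, Acacia, Star Grass.
Count: 4.

4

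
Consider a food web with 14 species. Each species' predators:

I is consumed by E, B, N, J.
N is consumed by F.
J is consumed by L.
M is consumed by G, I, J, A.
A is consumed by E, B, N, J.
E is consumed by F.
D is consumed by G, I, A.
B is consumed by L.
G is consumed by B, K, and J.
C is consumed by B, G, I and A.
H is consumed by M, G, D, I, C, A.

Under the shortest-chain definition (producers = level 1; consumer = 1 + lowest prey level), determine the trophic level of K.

H is a producer → level 1.
G eats H → level 2.
K eats G → level 3.
No prey of K is below level 2, so 3 is the minimum.

Trophic level 3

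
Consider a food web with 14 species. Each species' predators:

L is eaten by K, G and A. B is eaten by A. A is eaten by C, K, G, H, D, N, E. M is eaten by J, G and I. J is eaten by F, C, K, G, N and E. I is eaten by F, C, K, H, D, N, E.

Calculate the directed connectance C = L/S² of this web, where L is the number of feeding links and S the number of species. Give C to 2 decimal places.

The web has S = 14 species and L = 27 feeding links.
C = L / S² = 27 / 196 = 0.1378 ≈ 0.14.

C = 0.14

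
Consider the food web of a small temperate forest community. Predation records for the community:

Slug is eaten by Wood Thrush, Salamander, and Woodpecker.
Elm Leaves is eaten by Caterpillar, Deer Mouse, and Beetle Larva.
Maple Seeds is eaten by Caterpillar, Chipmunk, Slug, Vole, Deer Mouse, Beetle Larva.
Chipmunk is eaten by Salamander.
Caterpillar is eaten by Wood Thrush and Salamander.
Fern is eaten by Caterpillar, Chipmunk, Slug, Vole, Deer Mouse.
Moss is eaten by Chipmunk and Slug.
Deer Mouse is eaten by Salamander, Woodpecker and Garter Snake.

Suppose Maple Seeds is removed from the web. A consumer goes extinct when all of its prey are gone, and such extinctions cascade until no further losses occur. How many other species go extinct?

0

Remove Maple Seeds.
Every predator of it retains at least one other prey: Slug still has Moss, Fern; Caterpillar still has Fern, Elm Leaves; Deer Mouse still has Fern, Elm Leaves; Chipmunk still has Moss, Fern; Beetle Larva still has Elm Leaves; Vole still has Fern.
No consumer loses all prey, so no secondary extinctions occur.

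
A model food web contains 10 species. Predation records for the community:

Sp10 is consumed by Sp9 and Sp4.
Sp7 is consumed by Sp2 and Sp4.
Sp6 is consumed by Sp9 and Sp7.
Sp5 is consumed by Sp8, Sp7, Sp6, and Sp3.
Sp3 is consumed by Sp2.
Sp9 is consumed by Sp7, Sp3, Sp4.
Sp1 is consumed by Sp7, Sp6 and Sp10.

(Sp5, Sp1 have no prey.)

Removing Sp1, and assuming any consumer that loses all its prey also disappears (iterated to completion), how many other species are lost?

1

Remove Sp1.
Round 1: Sp10 (all prey gone) → extinct.
No further losses. Total secondary extinctions: 1.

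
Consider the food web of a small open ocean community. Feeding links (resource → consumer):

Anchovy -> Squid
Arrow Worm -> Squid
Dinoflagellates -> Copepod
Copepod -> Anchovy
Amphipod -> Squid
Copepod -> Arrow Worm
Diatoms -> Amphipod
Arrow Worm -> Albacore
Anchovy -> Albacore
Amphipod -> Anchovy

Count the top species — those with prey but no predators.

Top species (has prey, but nothing eats it): Squid, Albacore.
Count: 2.

2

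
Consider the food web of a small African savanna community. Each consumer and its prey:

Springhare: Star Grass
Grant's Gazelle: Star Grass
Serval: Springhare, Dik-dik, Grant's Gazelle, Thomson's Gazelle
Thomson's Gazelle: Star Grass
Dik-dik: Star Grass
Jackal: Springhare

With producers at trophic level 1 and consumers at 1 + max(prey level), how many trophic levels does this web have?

3

Producers (level 1): Star Grass.
Star Grass → Springhare → Jackal gives Jackal level 3.
No species has a prey at level 3, so no species reaches level 4.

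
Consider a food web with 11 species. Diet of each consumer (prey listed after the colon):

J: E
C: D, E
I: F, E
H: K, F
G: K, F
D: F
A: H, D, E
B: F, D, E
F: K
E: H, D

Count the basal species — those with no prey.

Basal species (no prey listed): K.
Count: 1.

1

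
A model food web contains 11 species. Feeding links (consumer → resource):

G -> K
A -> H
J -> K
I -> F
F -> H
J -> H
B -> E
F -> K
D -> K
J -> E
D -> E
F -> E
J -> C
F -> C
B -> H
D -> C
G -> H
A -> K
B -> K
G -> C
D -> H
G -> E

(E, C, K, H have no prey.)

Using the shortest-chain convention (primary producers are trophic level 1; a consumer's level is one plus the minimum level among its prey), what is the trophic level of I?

Trophic level 3

E is a producer → level 1.
F eats E → level 2.
I eats F → level 3.
No prey of I is below level 2, so 3 is the minimum.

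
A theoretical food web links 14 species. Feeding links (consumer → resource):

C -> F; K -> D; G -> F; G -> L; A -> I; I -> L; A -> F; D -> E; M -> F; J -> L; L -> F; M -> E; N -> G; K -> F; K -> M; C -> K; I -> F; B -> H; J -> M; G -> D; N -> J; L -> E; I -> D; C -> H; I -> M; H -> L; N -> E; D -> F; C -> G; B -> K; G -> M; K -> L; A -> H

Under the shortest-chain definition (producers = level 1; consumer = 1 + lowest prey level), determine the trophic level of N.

E is a producer → level 1.
N eats E → level 2.

Trophic level 2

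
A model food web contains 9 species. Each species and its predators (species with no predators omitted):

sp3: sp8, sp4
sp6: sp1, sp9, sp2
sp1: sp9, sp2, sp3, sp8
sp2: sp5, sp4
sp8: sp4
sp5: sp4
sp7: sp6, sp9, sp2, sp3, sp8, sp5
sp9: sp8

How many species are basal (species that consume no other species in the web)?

Basal species (no prey listed): sp7.
Count: 1.

1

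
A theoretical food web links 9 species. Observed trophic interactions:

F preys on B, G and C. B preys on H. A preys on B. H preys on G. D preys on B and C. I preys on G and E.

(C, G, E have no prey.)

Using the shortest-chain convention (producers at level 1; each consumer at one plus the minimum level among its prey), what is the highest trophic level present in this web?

Producers (level 1): C, G, E.
Following each consumer down to its lowest-level prey: G → H → B → A (levels 1 through 4).
All prey of A (B 3) are at level 3 or above, so A is at level 1 + 3 = 4.
Every consumer has at least one prey at level 3 or below, so none exceeds level 4.

4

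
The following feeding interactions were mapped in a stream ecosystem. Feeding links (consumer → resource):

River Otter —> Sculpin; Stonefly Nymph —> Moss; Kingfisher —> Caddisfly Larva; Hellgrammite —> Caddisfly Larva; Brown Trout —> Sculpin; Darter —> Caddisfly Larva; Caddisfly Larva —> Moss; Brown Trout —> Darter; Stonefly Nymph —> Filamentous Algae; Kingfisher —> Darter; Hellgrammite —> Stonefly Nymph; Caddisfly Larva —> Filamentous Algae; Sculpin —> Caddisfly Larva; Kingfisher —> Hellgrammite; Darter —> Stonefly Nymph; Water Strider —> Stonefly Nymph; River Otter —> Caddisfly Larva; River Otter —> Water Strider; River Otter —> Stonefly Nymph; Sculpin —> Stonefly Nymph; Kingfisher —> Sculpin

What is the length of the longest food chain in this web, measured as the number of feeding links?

3 links

One longest chain: Moss → Stonefly Nymph → Sculpin → Brown Trout.
It has 4 species and 3 links.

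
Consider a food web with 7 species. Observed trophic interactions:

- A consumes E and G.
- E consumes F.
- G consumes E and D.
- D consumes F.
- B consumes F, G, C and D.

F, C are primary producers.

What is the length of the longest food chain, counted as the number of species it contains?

One longest chain: F → E → G → B.
It has 4 species and 3 links.

4 species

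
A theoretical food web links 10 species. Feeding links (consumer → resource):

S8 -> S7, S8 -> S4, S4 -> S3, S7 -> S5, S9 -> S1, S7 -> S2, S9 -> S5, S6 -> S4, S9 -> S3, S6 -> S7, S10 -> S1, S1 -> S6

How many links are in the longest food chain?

4 links

One longest chain: S3 → S4 → S6 → S1 → S10.
It has 5 species and 4 links.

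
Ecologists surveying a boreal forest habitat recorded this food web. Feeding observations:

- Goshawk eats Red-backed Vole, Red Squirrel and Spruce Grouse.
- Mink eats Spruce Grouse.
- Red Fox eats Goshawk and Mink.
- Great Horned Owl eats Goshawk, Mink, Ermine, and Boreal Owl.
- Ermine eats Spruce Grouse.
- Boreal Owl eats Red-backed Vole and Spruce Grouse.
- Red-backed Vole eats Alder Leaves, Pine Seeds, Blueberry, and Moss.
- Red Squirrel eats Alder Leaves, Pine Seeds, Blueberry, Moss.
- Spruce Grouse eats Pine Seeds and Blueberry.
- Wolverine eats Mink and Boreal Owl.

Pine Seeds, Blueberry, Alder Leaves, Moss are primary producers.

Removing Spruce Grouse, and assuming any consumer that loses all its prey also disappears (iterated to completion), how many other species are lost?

Remove Spruce Grouse.
Round 1: Mink (all prey gone), Ermine (all prey gone) → extinct.
No further losses. Total secondary extinctions: 2.

2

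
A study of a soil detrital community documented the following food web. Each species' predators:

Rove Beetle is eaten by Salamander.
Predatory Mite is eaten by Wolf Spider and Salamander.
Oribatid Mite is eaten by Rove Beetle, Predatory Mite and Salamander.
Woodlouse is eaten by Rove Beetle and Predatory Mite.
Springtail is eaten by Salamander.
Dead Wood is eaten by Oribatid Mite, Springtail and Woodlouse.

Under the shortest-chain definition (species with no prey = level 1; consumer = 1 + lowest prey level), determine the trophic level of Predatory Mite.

Trophic level 3

Dead Wood has no prey (basal) → level 1.
Oribatid Mite eats Dead Wood → level 2.
Predatory Mite eats Oribatid Mite → level 3.
No prey of Predatory Mite is below level 2, so 3 is the minimum.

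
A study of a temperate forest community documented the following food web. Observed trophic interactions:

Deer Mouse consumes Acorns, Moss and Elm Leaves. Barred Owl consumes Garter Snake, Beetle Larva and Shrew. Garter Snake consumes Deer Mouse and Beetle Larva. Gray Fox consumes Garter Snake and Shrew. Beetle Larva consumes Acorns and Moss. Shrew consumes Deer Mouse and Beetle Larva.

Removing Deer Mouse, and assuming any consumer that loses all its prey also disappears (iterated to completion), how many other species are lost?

Remove Deer Mouse.
Every predator of it retains at least one other prey: Shrew still has Beetle Larva; Garter Snake still has Beetle Larva.
No consumer loses all prey, so no secondary extinctions occur.

0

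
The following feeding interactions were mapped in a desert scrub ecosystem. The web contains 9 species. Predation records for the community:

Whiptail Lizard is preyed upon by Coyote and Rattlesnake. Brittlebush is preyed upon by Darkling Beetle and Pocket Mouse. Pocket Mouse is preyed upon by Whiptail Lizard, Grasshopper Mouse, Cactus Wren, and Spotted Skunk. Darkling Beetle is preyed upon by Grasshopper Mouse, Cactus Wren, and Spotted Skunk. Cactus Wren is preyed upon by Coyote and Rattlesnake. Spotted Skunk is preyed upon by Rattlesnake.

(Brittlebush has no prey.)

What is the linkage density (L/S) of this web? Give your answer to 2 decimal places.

L/S = 1.56

There are L = 14 links among S = 9 species.
L/S = 14/9 = 1.5556 ≈ 1.56.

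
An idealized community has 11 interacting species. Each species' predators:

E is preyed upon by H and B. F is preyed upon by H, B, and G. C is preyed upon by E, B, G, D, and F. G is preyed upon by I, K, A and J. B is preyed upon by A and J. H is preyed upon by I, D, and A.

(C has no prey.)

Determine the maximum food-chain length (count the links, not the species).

One longest chain: C → E → H → D.
It has 4 species and 3 links.

3 links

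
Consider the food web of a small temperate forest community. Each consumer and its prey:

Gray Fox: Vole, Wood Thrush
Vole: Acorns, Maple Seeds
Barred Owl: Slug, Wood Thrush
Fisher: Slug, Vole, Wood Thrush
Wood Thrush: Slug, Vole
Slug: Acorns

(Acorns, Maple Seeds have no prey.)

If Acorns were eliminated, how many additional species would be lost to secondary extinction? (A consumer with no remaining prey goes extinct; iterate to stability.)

1

Remove Acorns.
Round 1: Slug (all prey gone) → extinct.
No further losses. Total secondary extinctions: 1.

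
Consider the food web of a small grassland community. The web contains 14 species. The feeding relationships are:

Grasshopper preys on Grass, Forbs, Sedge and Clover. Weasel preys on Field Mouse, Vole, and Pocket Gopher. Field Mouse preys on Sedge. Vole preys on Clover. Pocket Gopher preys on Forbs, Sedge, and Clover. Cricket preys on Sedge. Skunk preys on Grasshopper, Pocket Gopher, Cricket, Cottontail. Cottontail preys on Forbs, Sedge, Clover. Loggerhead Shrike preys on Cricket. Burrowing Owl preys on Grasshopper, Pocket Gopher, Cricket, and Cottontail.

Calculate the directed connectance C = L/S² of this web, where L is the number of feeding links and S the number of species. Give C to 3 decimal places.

C = 0.128

The web has S = 14 species and L = 25 feeding links.
C = L / S² = 25 / 196 = 0.1276 ≈ 0.128.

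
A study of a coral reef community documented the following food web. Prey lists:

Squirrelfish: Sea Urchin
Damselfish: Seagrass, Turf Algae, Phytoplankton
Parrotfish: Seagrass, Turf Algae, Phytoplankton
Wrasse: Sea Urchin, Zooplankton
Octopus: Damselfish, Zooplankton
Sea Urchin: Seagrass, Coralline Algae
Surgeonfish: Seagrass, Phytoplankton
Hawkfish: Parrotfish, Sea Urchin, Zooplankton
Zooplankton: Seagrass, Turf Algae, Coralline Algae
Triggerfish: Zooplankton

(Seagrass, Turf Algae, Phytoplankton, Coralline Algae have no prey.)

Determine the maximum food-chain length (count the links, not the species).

2 links

One longest chain: Seagrass → Damselfish → Octopus.
It has 3 species and 2 links.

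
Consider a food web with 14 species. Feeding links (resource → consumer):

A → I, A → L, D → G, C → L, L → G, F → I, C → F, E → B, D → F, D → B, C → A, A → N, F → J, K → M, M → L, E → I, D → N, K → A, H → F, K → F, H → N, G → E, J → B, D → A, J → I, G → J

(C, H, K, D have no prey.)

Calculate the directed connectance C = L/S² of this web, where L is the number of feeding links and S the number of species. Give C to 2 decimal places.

The web has S = 14 species and L = 26 feeding links.
C = L / S² = 26 / 196 = 0.1327 ≈ 0.13.

C = 0.13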